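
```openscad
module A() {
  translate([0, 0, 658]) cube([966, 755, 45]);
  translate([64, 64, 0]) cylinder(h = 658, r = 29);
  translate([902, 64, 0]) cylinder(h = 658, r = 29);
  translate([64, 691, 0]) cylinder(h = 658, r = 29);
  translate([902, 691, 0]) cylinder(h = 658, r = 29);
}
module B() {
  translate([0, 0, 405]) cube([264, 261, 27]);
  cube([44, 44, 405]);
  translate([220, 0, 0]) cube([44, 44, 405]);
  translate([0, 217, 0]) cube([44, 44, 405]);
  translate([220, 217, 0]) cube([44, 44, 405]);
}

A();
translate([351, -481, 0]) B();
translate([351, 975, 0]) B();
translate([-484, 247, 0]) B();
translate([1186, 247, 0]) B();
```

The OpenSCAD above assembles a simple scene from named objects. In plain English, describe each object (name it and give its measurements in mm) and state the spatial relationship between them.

A is a rectangular dining table. The top is 966×755×45 mm with its upper surface at z = 703 mm. It stands on four round legs of 58 mm diameter, each leg's bounding box inset 35 mm from the nearest pair of top edges, running from the floor to the underside of the top.

B is a four-legged stool. The seat is 264×261 mm, 27 mm thick, top at z = 432 mm. It stands on four square legs, each 44×44 mm in cross-section, from z = 0 to the seat underside, each flush with a corner of the seat.

Four stools sit around the table at the −y, +y, −x, +x sides.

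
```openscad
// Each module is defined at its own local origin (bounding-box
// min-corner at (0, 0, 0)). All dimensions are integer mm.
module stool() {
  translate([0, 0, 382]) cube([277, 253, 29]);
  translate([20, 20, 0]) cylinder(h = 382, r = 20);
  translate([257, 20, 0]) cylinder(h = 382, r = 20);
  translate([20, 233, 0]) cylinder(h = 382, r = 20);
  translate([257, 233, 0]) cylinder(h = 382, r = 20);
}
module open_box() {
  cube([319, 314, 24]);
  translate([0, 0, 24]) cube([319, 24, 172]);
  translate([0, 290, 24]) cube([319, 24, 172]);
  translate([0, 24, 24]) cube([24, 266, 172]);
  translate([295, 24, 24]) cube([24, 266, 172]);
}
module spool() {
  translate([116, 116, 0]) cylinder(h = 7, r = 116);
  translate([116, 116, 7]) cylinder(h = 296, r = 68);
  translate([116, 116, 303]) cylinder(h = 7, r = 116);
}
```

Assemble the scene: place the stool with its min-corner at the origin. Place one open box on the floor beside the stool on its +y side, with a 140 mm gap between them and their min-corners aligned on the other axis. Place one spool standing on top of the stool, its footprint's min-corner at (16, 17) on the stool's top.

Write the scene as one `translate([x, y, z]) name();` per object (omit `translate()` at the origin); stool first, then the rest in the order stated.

stool();
translate([0, 393, 0]) open_box();
translate([16, 17, 411]) spool();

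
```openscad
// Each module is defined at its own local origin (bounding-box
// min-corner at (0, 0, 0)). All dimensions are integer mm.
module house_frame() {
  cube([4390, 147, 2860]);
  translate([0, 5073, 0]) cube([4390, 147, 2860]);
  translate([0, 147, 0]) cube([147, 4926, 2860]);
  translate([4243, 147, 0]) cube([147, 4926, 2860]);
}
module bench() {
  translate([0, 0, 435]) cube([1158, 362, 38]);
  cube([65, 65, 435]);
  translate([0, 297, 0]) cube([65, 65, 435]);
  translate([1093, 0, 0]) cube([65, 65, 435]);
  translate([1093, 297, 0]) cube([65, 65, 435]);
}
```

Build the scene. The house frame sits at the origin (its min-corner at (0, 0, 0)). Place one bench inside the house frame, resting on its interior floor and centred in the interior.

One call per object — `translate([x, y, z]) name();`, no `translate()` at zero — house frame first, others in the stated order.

house_frame();
translate([1616, 2429, 0]) bench();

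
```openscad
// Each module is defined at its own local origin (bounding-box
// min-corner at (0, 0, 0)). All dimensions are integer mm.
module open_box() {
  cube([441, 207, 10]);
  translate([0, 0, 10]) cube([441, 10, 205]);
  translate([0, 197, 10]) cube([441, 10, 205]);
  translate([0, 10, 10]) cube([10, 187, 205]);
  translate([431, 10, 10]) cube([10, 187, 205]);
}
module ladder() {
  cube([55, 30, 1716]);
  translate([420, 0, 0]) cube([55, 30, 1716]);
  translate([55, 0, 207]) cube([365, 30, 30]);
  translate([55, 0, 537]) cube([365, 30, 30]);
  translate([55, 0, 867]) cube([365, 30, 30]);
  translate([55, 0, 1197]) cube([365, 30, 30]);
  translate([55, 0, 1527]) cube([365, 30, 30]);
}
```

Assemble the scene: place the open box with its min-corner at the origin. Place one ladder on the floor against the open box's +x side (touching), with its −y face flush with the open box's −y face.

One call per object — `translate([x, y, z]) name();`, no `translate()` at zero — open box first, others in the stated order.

open_box();
translate([441, 0, 0]) ladder();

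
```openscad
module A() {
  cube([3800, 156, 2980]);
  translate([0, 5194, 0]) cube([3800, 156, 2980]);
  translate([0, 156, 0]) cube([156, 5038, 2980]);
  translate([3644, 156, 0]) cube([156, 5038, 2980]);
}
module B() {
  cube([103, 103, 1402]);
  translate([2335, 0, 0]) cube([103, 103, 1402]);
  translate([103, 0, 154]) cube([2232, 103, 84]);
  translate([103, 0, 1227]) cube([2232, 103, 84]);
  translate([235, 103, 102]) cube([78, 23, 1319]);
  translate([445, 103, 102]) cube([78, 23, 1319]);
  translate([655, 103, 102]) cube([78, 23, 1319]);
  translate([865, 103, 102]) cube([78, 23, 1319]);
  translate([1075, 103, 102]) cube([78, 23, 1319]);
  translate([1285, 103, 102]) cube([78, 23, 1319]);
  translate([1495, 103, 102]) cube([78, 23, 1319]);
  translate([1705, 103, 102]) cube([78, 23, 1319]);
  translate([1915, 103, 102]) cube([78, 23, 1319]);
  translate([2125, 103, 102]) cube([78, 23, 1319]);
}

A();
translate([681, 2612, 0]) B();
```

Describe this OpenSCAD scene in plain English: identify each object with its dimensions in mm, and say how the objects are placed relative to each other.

A is a box-shaped house frame (walls only): outside footprint 3800×5350 mm, wall height 2980 mm, wall thickness 156 mm. The two y-facing walls run the full x-width; the two x-facing walls fit between the inner faces of the y-facing walls.

B is a fence section. Two 103×103 mm posts, 1402 mm tall, stand on the floor with a clear span of 2232 mm between their inner faces. Two horizontal rails of 103×84 mm section span the gap between the posts with their undersides at z = 154 mm and z = 1227 mm, flush with the posts' −y face. 10 pickets, each 78 mm wide, 23 mm thick and 1319 mm tall, are fixed to the +y face of the rails with their bottoms at z = 102 mm, evenly spaced across the span with equal gaps (rounded down to the nearest mm) at the −x end and between each pair — any rounding remainder accumulates at the +x end.

The fence section sits inside the house frame, centred.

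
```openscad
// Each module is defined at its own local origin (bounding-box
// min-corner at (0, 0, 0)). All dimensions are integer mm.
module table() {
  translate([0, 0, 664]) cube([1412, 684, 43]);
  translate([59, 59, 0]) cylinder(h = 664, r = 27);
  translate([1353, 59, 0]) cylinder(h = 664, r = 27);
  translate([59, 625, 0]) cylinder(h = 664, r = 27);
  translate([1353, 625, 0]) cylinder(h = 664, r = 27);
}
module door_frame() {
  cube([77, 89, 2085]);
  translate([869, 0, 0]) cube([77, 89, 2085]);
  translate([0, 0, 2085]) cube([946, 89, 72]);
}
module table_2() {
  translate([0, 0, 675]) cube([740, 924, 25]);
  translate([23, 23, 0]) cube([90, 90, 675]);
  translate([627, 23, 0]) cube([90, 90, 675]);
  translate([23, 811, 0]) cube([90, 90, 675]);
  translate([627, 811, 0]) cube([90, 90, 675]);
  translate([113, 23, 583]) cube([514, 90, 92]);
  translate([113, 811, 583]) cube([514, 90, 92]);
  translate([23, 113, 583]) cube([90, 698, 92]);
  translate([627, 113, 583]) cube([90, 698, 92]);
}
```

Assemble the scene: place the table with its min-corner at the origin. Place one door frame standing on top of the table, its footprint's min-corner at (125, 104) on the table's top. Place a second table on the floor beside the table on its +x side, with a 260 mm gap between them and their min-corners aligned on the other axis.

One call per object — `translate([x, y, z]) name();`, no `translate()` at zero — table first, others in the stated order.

table();
translate([125, 104, 707]) door_frame();
translate([1672, 0, 0]) table_2();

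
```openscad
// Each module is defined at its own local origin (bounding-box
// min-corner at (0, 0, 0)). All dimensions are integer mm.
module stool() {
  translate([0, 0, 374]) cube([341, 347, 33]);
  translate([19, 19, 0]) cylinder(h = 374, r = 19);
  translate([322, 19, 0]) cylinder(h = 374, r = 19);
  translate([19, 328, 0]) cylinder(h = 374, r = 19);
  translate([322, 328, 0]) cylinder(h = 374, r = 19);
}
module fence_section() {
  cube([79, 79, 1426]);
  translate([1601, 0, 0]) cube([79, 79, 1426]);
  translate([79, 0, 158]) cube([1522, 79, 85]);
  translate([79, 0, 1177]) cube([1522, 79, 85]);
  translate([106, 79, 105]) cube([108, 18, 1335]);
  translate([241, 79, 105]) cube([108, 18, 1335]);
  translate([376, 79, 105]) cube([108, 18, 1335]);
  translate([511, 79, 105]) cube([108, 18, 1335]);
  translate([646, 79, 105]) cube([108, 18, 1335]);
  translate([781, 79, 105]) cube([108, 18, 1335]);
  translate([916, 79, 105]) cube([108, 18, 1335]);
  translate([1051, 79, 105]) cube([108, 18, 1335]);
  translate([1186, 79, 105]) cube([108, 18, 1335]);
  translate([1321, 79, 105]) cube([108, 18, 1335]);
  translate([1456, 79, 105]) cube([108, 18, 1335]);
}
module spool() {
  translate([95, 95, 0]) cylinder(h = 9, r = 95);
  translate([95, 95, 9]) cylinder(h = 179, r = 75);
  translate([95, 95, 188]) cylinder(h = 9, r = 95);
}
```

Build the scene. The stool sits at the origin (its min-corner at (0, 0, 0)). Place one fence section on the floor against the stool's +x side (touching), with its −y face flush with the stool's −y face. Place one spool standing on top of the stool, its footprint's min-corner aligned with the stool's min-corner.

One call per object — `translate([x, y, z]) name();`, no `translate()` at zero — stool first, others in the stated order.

stool();
translate([341, 0, 0]) fence_section();
translate([0, 0, 407]) spool();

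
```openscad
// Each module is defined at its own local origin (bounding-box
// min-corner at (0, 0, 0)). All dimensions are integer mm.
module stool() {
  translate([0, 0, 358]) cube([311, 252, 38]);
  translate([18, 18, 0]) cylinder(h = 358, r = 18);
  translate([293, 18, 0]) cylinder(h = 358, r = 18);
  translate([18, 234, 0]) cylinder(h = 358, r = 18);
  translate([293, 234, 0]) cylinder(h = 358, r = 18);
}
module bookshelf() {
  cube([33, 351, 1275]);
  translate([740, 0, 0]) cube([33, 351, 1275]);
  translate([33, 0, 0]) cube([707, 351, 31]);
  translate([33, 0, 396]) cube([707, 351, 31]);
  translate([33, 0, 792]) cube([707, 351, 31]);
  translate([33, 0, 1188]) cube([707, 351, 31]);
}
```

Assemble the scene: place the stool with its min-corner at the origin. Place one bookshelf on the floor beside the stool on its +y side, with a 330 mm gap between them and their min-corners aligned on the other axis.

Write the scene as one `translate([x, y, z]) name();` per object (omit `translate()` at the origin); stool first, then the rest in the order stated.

stool();
translate([0, 582, 0]) bookshelf();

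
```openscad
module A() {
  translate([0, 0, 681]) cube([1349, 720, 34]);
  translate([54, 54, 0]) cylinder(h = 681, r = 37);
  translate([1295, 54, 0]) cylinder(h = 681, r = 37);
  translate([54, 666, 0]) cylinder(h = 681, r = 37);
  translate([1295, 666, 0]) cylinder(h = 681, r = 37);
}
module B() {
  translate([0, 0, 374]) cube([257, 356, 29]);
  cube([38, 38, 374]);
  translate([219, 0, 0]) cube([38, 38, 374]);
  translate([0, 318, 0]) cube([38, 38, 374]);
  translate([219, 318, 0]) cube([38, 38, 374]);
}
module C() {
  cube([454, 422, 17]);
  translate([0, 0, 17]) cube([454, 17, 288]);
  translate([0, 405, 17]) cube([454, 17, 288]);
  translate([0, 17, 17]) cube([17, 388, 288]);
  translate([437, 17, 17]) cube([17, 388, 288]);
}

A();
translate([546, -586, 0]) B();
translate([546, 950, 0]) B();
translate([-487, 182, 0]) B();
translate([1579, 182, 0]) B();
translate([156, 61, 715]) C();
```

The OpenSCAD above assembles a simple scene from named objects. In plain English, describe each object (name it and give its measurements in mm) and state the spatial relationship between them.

A is a table: top 1349 mm (x) × 720 mm (y), 34 mm thick, upper face at z = 715 mm, on four round legs of 74 mm diameter, each leg's bounding box inset 17 mm from the nearest pair of top edges, running from z = 0 to the bottom of the top.

B is a four-legged stool. The seat is 257×356 mm, 29 mm thick, top at z = 403 mm. It stands on four square legs, each 38×38 mm in cross-section, from z = 0 to the seat underside, each flush with a corner of the seat.

C is an open-topped rectangular box: outside dimensions 454×422×305 mm, with a uniform wall and base thickness of 17 mm. The base is a full 454×422 slab on the floor; four walls sit on top of the base. The front and back walls (the −y and +y sides) span the full width; the two side walls fit between them.

Four stools sit around the table at the −y, +y, −x, +x sides. The open box is on top of the table.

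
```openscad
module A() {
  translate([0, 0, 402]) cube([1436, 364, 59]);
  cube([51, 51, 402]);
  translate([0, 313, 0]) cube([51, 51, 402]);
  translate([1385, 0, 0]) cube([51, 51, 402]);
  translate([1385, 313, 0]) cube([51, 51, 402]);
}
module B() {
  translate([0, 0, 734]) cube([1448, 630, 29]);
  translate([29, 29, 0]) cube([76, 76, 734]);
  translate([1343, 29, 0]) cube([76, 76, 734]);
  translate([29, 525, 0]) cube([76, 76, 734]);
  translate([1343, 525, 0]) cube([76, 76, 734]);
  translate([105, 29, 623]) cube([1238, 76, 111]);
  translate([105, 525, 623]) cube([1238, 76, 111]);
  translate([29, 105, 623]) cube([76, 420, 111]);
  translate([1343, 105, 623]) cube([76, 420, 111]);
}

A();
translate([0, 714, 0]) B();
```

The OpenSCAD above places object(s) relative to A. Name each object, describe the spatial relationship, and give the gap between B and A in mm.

A is a bench. B is a table. The table is on the floor beside the bench on its +y side. The gap between the table and the bench is 350 mm.

The table's nearest face is 350 mm from the bench's +y face.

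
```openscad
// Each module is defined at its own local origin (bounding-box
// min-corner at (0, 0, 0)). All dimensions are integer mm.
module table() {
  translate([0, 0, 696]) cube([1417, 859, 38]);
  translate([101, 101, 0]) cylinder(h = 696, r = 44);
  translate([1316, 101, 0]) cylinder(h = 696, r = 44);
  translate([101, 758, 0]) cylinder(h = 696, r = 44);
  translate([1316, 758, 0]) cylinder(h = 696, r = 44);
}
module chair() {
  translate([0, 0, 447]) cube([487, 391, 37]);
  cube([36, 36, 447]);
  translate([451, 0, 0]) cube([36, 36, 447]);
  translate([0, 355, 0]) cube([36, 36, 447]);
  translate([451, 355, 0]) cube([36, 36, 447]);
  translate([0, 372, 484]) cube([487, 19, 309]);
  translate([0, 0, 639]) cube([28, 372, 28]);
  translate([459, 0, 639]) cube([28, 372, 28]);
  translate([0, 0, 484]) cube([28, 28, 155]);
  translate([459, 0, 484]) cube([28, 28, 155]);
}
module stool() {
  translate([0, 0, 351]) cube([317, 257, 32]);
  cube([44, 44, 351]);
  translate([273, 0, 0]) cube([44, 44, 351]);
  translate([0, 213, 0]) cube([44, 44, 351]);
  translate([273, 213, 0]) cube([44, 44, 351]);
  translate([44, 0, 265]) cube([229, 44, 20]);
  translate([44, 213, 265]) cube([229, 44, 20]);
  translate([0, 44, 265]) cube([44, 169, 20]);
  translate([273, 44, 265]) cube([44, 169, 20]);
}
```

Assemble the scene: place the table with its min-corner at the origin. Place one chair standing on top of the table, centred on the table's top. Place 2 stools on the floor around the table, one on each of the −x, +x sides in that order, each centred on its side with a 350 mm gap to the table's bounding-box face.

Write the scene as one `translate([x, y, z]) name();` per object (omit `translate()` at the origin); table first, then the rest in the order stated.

table();
translate([465, 234, 734]) chair();
translate([-667, 301, 0]) stool();
translate([1767, 301, 0]) stool();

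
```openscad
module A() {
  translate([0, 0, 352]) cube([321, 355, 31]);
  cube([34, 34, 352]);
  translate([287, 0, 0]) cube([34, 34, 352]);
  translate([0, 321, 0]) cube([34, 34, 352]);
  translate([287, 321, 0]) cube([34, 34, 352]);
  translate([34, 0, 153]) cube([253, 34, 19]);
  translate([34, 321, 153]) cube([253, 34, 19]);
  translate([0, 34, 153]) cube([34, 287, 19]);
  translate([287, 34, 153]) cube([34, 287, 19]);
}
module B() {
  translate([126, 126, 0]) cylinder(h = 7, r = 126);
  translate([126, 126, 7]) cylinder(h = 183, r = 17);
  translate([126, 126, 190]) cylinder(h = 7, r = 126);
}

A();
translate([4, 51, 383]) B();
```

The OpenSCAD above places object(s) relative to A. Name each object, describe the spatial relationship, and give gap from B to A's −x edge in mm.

A is a stool. B is a spool. The spool is on top of the stool. The gap from the spool to the stool's −x edge is 4 mm.

The spool's min-x is at 4; the stool's min-x is 0; gap = 4 mm.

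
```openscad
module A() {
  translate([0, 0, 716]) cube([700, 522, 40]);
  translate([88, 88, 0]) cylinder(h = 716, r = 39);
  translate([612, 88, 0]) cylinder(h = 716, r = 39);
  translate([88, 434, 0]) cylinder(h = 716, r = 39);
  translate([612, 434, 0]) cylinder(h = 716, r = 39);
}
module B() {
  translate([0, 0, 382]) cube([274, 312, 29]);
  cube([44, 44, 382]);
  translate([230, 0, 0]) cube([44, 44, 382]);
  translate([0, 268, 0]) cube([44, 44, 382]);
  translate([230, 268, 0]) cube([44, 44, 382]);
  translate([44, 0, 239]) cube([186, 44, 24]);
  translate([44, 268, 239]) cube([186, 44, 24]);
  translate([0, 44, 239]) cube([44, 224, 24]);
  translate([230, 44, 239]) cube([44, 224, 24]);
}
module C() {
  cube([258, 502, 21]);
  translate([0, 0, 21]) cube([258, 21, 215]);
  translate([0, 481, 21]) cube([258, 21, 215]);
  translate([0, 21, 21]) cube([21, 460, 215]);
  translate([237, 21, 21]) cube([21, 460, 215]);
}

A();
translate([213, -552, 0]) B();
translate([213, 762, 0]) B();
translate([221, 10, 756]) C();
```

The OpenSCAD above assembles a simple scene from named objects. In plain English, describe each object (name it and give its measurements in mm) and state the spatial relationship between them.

A is a rectangular dining table. The top is 700×522×40 mm with its upper surface at z = 756 mm. It stands on four round legs of 78 mm diameter, each leg's bounding box inset 49 mm from the nearest pair of top edges, running from the floor to the underside of the top.

B is a four-legged stool. The seat is a 274×312×29 mm slab whose top surface is at z = 411 mm; four square legs, each 44×44 mm in cross-section, run from the floor (z = 0) to the underside of the seat, each flush with a corner of the seat. Four stretchers, 44 mm wide and 24 mm tall, connect adjacent legs with their undersides at z = 239 mm, each running between the inner faces of the legs it joins and aligned with the legs' outer faces on the other axis.

C is an open-topped rectangular box: outside dimensions 258×502×236 mm, with a uniform wall and base thickness of 21 mm. The base is a full 258×502 slab on the floor; four walls sit on top of the base. The front and back walls (the −y and +y sides) span the full width; the two side walls fit between them.

Two stools sit around the table at the −y, +y sides. The open box is on top of the table, centred.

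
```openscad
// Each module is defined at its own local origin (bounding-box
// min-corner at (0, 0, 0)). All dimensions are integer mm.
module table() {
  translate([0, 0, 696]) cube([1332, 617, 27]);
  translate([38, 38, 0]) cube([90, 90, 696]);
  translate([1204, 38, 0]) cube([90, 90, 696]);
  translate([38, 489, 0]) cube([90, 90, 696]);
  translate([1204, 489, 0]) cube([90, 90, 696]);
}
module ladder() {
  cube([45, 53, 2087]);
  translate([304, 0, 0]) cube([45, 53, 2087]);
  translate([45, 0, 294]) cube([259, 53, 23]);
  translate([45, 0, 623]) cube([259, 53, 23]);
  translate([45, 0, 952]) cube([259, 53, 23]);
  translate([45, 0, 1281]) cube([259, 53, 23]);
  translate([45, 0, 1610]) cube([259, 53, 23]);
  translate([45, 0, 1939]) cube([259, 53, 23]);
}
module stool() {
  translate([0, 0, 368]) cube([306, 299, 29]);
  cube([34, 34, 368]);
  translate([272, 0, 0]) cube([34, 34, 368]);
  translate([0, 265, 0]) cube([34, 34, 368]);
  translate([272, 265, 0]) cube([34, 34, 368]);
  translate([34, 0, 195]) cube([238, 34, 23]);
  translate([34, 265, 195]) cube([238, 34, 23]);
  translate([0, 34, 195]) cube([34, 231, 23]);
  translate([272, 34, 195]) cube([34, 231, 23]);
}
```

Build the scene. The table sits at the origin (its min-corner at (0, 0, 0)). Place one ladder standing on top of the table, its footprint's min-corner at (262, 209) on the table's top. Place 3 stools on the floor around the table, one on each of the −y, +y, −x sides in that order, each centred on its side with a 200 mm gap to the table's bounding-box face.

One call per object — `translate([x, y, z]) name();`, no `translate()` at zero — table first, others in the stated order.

table();
translate([262, 209, 723]) ladder();
translate([513, -499, 0]) stool();
translate([513, 817, 0]) stool();
translate([-506, 159, 0]) stool();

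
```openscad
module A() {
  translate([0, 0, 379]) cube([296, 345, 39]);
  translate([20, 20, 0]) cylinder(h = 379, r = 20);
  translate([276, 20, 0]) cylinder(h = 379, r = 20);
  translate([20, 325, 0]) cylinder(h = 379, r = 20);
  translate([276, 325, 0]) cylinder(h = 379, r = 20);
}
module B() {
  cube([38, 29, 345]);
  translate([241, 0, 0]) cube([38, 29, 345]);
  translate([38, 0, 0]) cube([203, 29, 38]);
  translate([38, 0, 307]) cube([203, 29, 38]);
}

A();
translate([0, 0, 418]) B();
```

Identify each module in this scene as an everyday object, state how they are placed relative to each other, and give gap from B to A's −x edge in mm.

The picture frame's min-x is at 0; the stool's min-x is 0; gap = 0 mm.

A is a stool. B is a picture frame. The picture frame is on top of the stool. The gap from the picture frame to the stool's −x edge is 0 mm.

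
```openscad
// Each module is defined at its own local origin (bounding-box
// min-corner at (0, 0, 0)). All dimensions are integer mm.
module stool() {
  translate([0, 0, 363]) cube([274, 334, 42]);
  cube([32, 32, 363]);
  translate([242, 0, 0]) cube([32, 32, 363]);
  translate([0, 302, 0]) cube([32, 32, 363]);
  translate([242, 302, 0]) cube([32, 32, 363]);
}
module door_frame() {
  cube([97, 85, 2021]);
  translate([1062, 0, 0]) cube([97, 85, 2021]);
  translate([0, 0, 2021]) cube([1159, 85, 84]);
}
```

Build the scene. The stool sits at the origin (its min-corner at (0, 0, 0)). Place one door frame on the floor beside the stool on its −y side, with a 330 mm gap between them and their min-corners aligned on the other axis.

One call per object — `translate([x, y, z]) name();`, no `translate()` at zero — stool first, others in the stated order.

stool();
translate([0, -415, 0]) door_frame();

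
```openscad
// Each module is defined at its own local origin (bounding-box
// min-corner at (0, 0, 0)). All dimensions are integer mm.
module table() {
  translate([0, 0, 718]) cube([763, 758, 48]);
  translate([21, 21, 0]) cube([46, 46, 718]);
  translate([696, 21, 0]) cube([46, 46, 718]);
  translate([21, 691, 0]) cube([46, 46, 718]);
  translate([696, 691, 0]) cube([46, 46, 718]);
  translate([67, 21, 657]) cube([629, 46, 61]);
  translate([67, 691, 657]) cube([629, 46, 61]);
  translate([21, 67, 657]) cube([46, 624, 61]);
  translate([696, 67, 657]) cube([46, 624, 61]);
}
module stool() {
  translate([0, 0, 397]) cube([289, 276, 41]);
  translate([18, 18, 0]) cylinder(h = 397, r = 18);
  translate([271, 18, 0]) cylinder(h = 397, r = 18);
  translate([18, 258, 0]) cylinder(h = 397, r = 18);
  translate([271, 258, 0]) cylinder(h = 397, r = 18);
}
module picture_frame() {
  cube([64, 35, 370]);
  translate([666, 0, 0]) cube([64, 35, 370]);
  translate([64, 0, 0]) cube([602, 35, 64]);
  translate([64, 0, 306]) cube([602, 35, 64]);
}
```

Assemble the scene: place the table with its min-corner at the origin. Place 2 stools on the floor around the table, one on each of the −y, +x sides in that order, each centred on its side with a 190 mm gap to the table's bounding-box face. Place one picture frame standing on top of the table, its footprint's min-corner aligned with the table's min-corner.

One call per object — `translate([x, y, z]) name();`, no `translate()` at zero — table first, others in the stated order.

table();
translate([237, -466, 0]) stool();
translate([953, 241, 0]) stool();
translate([0, 0, 766]) picture_frame();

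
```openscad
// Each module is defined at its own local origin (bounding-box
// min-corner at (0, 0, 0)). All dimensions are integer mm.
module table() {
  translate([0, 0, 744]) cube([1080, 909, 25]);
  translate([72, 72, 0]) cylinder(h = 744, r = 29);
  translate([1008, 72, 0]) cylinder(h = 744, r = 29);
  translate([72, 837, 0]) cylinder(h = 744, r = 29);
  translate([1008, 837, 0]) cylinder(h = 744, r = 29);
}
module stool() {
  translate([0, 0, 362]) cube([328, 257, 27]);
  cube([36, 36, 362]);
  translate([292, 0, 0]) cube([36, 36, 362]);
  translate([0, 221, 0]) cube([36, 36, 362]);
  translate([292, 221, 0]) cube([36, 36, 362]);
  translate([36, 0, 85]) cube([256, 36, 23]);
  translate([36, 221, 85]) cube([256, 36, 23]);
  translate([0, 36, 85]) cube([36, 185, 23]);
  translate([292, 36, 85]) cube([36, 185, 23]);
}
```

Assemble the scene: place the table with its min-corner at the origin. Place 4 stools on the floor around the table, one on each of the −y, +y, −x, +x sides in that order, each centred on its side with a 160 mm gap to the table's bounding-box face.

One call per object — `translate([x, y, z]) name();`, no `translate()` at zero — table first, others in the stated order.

table();
translate([376, -417, 0]) stool();
translate([376, 1069, 0]) stool();
translate([-488, 326, 0]) stool();
translate([1240, 326, 0]) stool();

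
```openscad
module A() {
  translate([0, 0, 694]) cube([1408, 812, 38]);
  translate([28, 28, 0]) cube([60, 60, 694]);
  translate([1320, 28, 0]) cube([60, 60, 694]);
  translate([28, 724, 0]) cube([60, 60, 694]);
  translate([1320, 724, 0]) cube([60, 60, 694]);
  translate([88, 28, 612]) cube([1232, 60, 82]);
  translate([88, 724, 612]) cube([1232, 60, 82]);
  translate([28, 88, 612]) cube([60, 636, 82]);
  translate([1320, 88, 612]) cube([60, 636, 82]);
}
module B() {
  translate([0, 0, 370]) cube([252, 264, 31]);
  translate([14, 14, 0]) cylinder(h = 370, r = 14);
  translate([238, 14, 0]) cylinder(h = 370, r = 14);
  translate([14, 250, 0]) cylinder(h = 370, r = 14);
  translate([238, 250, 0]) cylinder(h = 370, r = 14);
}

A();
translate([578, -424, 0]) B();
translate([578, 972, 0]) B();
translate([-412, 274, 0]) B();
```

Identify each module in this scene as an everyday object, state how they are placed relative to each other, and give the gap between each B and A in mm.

A is a table. B is a stool. Three stools sit around the table at the −y, +y, −x sides. The gap between each stool and the table is 160 mm.

Each stool's nearest face is 160 mm from the table's bounding box.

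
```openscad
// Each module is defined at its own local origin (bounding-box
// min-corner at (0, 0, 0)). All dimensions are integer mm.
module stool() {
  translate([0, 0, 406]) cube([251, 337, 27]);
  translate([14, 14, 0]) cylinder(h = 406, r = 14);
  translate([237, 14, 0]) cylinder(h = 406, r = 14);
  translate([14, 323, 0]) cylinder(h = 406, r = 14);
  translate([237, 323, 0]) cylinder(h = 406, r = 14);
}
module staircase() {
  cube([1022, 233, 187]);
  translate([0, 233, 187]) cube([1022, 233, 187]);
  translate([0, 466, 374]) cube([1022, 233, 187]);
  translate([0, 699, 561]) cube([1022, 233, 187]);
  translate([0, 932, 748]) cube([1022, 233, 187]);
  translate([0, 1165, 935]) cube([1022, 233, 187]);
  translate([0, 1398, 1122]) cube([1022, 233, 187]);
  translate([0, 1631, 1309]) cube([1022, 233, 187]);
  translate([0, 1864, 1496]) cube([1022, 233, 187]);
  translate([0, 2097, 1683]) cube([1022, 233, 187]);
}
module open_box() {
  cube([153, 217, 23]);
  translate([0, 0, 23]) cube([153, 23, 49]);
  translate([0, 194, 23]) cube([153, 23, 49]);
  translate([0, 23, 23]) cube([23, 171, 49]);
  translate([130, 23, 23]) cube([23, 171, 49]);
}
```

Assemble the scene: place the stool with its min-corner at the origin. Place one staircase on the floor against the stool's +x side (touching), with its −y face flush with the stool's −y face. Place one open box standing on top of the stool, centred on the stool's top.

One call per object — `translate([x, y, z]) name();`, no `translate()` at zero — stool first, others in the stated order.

stool();
translate([251, 0, 0]) staircase();
translate([49, 60, 433]) open_box();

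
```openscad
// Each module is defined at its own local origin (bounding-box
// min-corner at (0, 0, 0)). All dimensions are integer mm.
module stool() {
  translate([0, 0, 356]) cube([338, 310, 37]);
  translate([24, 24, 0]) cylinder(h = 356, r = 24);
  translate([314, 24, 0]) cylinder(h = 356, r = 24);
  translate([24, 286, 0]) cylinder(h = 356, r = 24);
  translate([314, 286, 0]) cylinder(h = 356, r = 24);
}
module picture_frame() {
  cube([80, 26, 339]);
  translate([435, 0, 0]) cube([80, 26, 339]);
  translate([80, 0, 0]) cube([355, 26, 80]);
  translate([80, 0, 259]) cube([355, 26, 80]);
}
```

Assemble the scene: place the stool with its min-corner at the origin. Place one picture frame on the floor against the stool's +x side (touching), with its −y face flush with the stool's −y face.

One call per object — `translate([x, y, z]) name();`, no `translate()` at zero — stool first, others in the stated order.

stool();
translate([338, 0, 0]) picture_frame();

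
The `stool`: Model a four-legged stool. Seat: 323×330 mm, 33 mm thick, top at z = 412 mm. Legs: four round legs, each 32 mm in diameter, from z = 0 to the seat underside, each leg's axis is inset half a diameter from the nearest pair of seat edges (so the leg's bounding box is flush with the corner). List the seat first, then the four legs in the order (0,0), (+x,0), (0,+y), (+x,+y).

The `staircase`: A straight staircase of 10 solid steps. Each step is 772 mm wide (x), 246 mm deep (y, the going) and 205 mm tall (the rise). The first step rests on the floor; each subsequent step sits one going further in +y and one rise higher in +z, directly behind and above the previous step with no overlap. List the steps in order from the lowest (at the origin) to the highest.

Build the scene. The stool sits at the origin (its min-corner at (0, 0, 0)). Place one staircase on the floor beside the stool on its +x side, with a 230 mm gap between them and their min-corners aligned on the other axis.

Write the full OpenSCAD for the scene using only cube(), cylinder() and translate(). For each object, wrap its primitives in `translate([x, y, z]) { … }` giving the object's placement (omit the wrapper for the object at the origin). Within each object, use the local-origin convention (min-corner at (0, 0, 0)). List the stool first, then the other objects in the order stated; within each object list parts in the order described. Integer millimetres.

translate([0, 0, 379]) cube([323, 330, 33]);
translate([16, 16, 0]) cylinder(h = 379, r = 16);
translate([307, 16, 0]) cylinder(h = 379, r = 16);
translate([16, 314, 0]) cylinder(h = 379, r = 16);
translate([307, 314, 0]) cylinder(h = 379, r = 16);
translate([553, 0, 0]) {
  cube([772, 246, 205]);
  translate([0, 246, 205]) cube([772, 246, 205]);
  translate([0, 492, 410]) cube([772, 246, 205]);
  translate([0, 738, 615]) cube([772, 246, 205]);
  translate([0, 984, 820]) cube([772, 246, 205]);
  translate([0, 1230, 1025]) cube([772, 246, 205]);
  translate([0, 1476, 1230]) cube([772, 246, 205]);
  translate([0, 1722, 1435]) cube([772, 246, 205]);
  translate([0, 1968, 1640]) cube([772, 246, 205]);
  translate([0, 2214, 1845]) cube([772, 246, 205]);
}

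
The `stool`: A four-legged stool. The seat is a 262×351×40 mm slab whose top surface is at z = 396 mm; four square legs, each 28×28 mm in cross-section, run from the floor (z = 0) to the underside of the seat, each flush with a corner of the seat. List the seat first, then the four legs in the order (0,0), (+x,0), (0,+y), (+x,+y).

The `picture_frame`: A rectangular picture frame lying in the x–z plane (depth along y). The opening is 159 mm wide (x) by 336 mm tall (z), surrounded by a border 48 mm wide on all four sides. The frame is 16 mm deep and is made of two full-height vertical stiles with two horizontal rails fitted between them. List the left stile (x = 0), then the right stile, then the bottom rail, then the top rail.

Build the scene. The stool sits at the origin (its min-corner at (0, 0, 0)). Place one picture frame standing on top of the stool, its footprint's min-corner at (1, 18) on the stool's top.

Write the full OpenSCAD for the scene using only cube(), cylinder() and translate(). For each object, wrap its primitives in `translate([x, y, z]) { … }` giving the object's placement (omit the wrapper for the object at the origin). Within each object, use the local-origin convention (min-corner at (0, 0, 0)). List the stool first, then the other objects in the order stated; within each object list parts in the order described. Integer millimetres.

translate([0, 0, 356]) cube([262, 351, 40]);
cube([28, 28, 356]);
translate([234, 0, 0]) cube([28, 28, 356]);
translate([0, 323, 0]) cube([28, 28, 356]);
translate([234, 323, 0]) cube([28, 28, 356]);
translate([1, 18, 396]) {
  cube([48, 16, 432]);
  translate([207, 0, 0]) cube([48, 16, 432]);
  translate([48, 0, 0]) cube([159, 16, 48]);
  translate([48, 0, 384]) cube([159, 16, 48]);
}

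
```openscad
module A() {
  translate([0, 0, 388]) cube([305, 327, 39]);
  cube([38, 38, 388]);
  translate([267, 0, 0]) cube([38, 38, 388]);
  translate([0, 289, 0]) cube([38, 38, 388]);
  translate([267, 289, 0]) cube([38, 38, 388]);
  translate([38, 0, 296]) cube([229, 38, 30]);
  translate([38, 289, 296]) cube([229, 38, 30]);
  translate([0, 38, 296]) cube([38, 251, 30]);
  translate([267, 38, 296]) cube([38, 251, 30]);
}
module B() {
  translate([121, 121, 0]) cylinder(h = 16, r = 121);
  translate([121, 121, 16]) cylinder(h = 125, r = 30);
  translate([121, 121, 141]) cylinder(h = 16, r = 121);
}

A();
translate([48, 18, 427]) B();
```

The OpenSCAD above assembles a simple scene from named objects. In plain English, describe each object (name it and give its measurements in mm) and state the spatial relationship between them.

A is a simple wooden stool: a rectangular seat 305 mm (x) by 327 mm (y), 39 mm thick, top face at z = 427 mm, on four square legs, each 38×38 mm in cross-section. The legs rest on z = 0, each flush with a corner of the seat. Four stretchers, 38 mm wide and 30 mm tall, connect adjacent legs with their undersides at z = 296 mm, each running between the inner faces of the legs it joins and aligned with the legs' outer faces on the other axis.

B is a spool: two coaxial disc flanges of radius 121 mm and thickness 16 mm, joined by a core cylinder of radius 30 mm and height 125 mm. The lower flange rests on z = 0 and the three cylinders share a vertical axis.

The spool is on top of the stool.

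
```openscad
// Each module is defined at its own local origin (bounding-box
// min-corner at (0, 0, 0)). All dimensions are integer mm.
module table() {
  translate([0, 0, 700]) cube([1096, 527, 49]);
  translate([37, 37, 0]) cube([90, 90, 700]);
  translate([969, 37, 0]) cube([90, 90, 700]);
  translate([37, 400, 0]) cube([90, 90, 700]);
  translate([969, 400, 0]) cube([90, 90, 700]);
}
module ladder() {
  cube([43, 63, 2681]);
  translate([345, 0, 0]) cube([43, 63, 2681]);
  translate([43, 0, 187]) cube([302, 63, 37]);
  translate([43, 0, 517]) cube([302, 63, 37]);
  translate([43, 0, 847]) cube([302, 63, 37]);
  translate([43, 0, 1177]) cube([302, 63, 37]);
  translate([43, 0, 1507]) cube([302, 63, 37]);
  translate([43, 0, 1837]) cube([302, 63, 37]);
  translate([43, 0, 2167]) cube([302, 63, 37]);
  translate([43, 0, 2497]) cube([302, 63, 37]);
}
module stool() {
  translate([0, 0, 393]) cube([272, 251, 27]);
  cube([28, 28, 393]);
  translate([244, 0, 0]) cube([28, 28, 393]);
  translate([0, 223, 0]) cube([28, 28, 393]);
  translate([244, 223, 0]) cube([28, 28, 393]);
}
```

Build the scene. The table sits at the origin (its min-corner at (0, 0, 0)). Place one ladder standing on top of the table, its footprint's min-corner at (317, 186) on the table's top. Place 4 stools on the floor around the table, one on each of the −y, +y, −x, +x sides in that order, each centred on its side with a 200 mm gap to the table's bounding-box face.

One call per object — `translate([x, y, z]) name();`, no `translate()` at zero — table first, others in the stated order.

table();
translate([317, 186, 749]) ladder();
translate([412, -451, 0]) stool();
translate([412, 727, 0]) stool();
translate([-472, 138, 0]) stool();
translate([1296, 138, 0]) stool();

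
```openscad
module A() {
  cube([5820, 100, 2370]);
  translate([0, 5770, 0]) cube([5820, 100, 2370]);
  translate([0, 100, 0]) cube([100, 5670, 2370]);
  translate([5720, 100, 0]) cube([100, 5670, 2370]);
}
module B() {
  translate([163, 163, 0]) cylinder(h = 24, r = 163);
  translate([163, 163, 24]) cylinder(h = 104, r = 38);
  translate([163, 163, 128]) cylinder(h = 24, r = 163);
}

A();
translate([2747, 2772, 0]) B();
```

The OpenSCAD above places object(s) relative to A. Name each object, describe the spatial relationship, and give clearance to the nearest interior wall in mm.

A is a house frame. B is a spool. The spool sits inside the house frame, centred. The clearance to the nearest interior wall is 2647 mm.

Clearances: x = 2647, y = 2672; minimum 2647 mm.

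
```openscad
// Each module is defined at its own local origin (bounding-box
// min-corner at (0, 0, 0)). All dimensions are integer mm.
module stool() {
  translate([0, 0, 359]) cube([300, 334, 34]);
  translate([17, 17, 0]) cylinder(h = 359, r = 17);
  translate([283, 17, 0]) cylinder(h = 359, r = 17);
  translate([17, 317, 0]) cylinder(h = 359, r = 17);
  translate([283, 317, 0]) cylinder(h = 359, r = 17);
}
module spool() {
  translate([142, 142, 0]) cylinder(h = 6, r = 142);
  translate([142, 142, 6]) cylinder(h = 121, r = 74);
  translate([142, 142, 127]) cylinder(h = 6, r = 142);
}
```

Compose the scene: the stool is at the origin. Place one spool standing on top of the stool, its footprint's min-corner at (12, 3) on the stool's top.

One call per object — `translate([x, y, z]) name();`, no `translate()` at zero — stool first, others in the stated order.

stool();
translate([12, 3, 393]) spool();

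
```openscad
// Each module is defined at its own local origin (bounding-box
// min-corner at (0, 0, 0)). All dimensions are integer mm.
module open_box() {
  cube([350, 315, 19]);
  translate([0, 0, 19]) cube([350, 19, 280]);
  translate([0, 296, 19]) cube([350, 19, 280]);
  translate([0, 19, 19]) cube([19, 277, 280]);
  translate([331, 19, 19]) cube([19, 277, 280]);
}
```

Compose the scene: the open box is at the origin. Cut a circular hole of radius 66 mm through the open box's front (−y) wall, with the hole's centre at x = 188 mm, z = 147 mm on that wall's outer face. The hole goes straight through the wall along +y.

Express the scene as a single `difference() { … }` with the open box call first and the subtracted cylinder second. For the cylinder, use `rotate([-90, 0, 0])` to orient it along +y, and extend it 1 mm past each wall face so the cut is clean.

difference() {
  open_box();
  translate([188, -1, 147]) rotate([-90, 0, 0]) cylinder(h = 21, r = 66);
}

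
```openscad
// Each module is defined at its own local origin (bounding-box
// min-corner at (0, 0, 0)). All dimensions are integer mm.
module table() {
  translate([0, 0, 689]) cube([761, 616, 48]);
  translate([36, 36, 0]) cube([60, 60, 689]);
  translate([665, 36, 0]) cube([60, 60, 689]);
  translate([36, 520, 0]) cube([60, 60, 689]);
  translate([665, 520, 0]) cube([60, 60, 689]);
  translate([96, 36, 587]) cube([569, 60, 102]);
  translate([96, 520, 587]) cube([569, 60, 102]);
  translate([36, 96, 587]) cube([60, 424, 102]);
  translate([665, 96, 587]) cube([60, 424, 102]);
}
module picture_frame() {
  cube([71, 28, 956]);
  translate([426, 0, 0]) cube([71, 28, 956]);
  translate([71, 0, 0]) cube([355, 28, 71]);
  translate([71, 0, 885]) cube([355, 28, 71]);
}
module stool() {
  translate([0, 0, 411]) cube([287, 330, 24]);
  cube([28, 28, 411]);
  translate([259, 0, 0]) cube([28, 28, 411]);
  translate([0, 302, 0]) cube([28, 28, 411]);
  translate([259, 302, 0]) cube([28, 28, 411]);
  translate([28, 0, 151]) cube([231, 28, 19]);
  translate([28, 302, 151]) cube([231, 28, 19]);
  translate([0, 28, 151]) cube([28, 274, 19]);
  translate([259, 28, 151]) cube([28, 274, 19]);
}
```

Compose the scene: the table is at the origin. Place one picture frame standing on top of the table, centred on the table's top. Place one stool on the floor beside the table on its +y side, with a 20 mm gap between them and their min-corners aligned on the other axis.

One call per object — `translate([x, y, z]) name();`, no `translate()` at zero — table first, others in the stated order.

table();
translate([132, 294, 737]) picture_frame();
translate([0, 636, 0]) stool();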